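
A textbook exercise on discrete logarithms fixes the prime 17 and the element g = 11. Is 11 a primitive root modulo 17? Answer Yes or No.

φ(17) = 17 − 1 = 16 = 2^4.
Test 11^(16/q) mod 17 for each prime factor q of 16:
11^8 ≡ 16 (mod 17)  [q = 2: ≢ 1 ✓]
Every test exponent gives a nontrivial residue, hence 11 generates the full group.

Yes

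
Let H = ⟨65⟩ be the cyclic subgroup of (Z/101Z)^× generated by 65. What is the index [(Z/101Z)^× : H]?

Since 65 ∈ (Z/101Z)^×, its order divides φ(101) = 101 − 1 = 100 = 2^2 · 5^2.
Divisors of 100: 1, 2, 4, 5, 10, 20, 25, 50, 100.
Test each divisor d:
65^1 ≡ 65 (mod 101)
65^2 ≡ 84 (mod 101)
65^4 ≡ 87 (mod 101)
65^5 ≡ 100 (mod 101)
65^10 ≡ 1 (mod 101) ✓
Thus |⟨65⟩| = ord(65) = 10.
[(Z/101Z)^× : ⟨65⟩] = 100/10 = 10.

10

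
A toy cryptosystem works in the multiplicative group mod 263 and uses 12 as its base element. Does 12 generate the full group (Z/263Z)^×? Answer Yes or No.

φ(263) = 263 − 1 = 262 = 2 · 131.
Test 12^(262/q) mod 263 for each prime factor q of 262:
12^131 ≡ 1 (mod 263)  [q = 2: ≡ 1 ✗]
12^2 ≡ 144 (mod 263)  [q = 131: ≢ 1 ✓]
12^131 ≡ 1 shows ord(12) | 131, strictly less than φ(263); not a primitive root.

No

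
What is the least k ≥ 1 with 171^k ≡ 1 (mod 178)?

88

By Lagrange's theorem, ord_178(171) divides φ(178) = φ(2)·φ(89) = 1·88 = 88 = 2^3 · 11.
Divisors of 88: 1, 2, 4, 8, 11, 22, 44, 88.
Evaluate successive powers at the divisors of 88:
171^1 ≡ 171
171^2 ≡ 49
171^4 ≡ 87
171^8 ≡ 93
171^11 ≡ 141
171^22 ≡ 123
171^44 ≡ 177
171^88 ≡ 1
So ord_178(171) = 88.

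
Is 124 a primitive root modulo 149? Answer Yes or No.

No

φ(149) = 149 − 1 = 148 = 2^2 · 37.
It suffices to check that the order of 124 is not a proper divisor of 148: compute 124^(148/q) for q ∈ {2, 37}.
124^74 ≡ 1 (mod 149)  [q = 2: ≡ 1 ✗]
124^4 ≡ 96 (mod 149)  [q = 37: ≢ 1 ✓]
Since 124^74 ≡ 1, the order of 124 divides 74 < 148, so 124 is not a primitive root.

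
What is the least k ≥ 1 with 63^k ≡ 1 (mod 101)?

100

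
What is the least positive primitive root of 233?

φ(233) = 233 − 1 = 232 = 2^3 · 29.
Test candidates g = 2, 3, … against the prime factors q ∈ {2, 29} of φ(233): g is a generator iff g^(232/q) ≢ 1 for every such q.
g = 2: 2^116 ≡ 1 — hits 1, so not a primitive root.
g = 3: 3^116 ≡ 232; 3^8 ≡ 37 — none is 1, so 3 is a primitive root.
The smallest primitive root modulo 233 is 3.

3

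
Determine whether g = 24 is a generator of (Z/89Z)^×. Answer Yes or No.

Yes

φ(89) = 89 − 1 = 88 = 2^3 · 11.
Test 24^(88/q) mod 89 for each prime factor q of 88:
24^44 ≡ 88 (mod 89)  [q = 2: ≢ 1 ✓]
24^8 ≡ 78 (mod 89)  [q = 11: ≢ 1 ✓]
None equal 1, so ord_89(24) = 88: 24 is a primitive root.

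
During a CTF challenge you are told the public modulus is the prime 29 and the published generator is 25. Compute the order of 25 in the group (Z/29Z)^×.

7

Since 25 ∈ (Z/29Z)^×, its order divides φ(29) = 29 − 1 = 28 = 2^2 · 7.
Divisors of 28: 1, 2, 4, 7, 14, 28.
Compute 25^d (mod 29) for the divisors d until we hit 1:
25^1 ≡ 25 (mod 29)
25^2 ≡ 16 (mod 29)
25^4 ≡ 24 (mod 29)
25^7 ≡ 1 (mod 29) ✓
So ord_29(25) = 7.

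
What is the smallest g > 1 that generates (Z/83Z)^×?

2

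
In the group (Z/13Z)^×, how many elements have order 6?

2

φ(13) = 13 − 1 = 12 = 2^2 · 3.
(Z/13Z)^× is cyclic (|G| = 12); a cyclic group of order m has exactly φ(d) elements of each order d | m, and none otherwise.
6 = 2 · 3 divides 12, and φ(6) = 2.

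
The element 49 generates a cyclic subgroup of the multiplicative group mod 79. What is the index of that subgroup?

Since 49 ∈ (Z/79Z)^×, its order divides φ(79) = 79 − 1 = 78 = 2 · 3 · 13.
Divisors of 78: 1, 2, 3, 6, 13, 26, 39, 78.
Test each divisor d:
49^1 ≡ 49 (mod 79)
49^2 ≡ 31 (mod 79)
49^3 ≡ 18 (mod 79)
49^6 ≡ 8 (mod 79)
49^13 ≡ 55 (mod 79)
49^26 ≡ 23 (mod 79)
49^39 ≡ 1 (mod 79) ✓
Thus |⟨49⟩| = ord(49) = 39.
[(Z/79Z)^× : ⟨49⟩] = 78/39 = 2.

2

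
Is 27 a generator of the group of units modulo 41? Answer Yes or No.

φ(41) = 41 − 1 = 40 = 2^3 · 5.
It suffices to check that the order of 27 is not a proper divisor of 40: compute 27^(40/q) for q ∈ {2, 5}.
27^20 ≡ 40 (mod 41)  [q = 2: ≢ 1 ✓]
27^8 ≡ 1 (mod 41)  [q = 5: ≡ 1 ✗]
The check at q = 5 fails, so 27 generates a proper subgroup.

No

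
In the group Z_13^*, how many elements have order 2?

φ(13) = 13 − 1 = 12 = 2^2 · 3.
(Z/13Z)^× is cyclic (|G| = 12); a cyclic group of order m has exactly φ(d) elements of each order d | m, and none otherwise.
2 | 12, and φ(2) = 2 − 1 = 1.

1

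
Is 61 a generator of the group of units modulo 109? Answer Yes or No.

No

φ(109) = 109 − 1 = 108 = 2^2 · 3^3.
61 is a primitive root mod 109 iff 61^(φ(109)/q) ≢ 1 for every prime q | φ(109), i.e. q ∈ {2, 3}.
61^54 ≡ 1 (mod 109)  [q = 2: ≡ 1 ✗]
61^36 ≡ 63 (mod 109)  [q = 3: ≢ 1 ✓]
Since 61^54 ≡ 1, the order of 61 divides 54 < 108, so 61 is not a primitive root.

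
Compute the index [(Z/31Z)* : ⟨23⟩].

3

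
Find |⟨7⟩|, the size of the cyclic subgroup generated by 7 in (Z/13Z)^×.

The order of 7 must divide φ(13) = 13 − 1 = 12 = 2^2 · 3.
Divisors of 12: 1, 2, 3, 4, 6, 12.
Evaluate successive powers at the divisors of 12:
7^1 ≡ 7 (mod 13)
7^2 ≡ 10 (mod 13)
7^3 ≡ 5 (mod 13)
7^4 ≡ 9 (mod 13)
7^6 ≡ 12 (mod 13)
7^12 ≡ 1 (mod 13) ✓
So ord_13(7) = 12.

12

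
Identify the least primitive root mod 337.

φ(337) = 337 − 1 = 336 = 2^4 · 3 · 7.
g is a primitive root iff g^(336/q) ≢ 1 (mod 337) for each prime q ∈ {2, 3, 7}.
g = 2: 2^168 ≡ 1 — hits 1, so not a primitive root.
g = 3: 3^168 ≡ 1 — hits 1, so not a primitive root.
g = 4: 4^168 ≡ 1 — hits 1, so not a primitive root.
g = 5: 5^168 ≡ 336; 5^112 ≡ 1 — hits 1, so not a primitive root.
g = 6: 6^168 ≡ 1 — hits 1, so not a primitive root.
g = 7: 7^168 ≡ 1 — hits 1, so not a primitive root.
g = 8: 8^168 ≡ 1 — hits 1, so not a primitive root.
g = 9: 9^168 ≡ 1 — hits 1, so not a primitive root.
g = 10: 10^168 ≡ 336; 10^112 ≡ 128; 10^48 ≡ 175 — none is 1, so 10 is a primitive root.
So 10 is the smallest generator of (Z/337Z)^×.

10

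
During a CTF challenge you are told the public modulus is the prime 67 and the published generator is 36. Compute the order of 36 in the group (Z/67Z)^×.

33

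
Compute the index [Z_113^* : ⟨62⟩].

2

Since 62 ∈ (Z/113Z)^×, its order divides φ(113) = 113 − 1 = 112 = 2^4 · 7.
Divisors of 112: 1, 2, 4, 7, 8, 14, 16, 28, 56, 112.
Evaluate successive powers at the divisors of 112:
62^1 ≡ 62 (mod 113)
62^2 ≡ 2 (mod 113)
62^4 ≡ 4 (mod 113)
62^7 ≡ 44 (mod 113)
62^8 ≡ 16 (mod 113)
62^14 ≡ 15 (mod 113)
62^16 ≡ 30 (mod 113)
62^28 ≡ 112 (mod 113)
62^56 ≡ 1 (mod 113) ✓
The order of 62 is 56, so the subgroup it generates has 56 elements.
Index = |(Z/113Z)^×| / |⟨62⟩| = 112 / 56 = 2.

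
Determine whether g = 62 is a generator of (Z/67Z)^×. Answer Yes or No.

No

φ(67) = 67 − 1 = 66 = 2 · 3 · 11.
Test 62^(66/q) mod 67 for each prime factor q of 66:
62^33 ≡ 1 (mod 67)  [q = 2: ≡ 1 ✗]
62^22 ≡ 1 (mod 67)  [q = 3: ≡ 1 ✗]
62^6 ≡ 14 (mod 67)  [q = 11: ≢ 1 ✓]
The check at q = 2 fails, so 62 generates a proper subgroup.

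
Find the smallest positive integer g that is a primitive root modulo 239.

φ(239) = 239 − 1 = 238 = 2 · 7 · 17.
g is a primitive root iff g^(238/q) ≢ 1 (mod 239) for each prime q ∈ {2, 7, 17}.
g = 2: 2^119 ≡ 1 — hits 1, so not a primitive root.
g = 3: 3^119 ≡ 1 — hits 1, so not a primitive root.
g = 4: 4^119 ≡ 1 — hits 1, so not a primitive root.
g = 5: 5^119 ≡ 1 — hits 1, so not a primitive root.
g = 6: 6^119 ≡ 1 — hits 1, so not a primitive root.
g = 7: 7^119 ≡ 238; 7^34 ≡ 24; 7^14 ≡ 211 — none is 1, so 7 is a primitive root.
Hence the least primitive root of 239 is 7.

7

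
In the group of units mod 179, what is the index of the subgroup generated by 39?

The order of 39 must divide φ(179) = 179 − 1 = 178 = 2 · 89.
Divisors of 178: 1, 2, 89, 178.
Evaluate successive powers at the divisors of 178:
39^1 ≡ 39
39^2 ≡ 89
39^89 ≡ 1
The order of 39 is 89, so the subgroup it generates has 89 elements.
[(Z/179Z)^× : ⟨39⟩] = 178/89 = 2.

2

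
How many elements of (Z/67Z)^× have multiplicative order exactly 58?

0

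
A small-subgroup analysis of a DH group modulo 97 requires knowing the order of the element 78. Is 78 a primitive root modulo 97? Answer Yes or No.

φ(97) = 97 − 1 = 96 = 2^5 · 3.
78 is a primitive root mod 97 iff 78^(φ(97)/q) ≢ 1 for every prime q | φ(97), i.e. q ∈ {2, 3}.
78^48 ≡ 96 (mod 97)  [q = 2: ≢ 1 ✓]
78^32 ≡ 1 (mod 97)  [q = 3: ≡ 1 ✗]
Since 78^32 ≡ 1, the order of 78 divides 32 < 96, so 78 is not a primitive root.

No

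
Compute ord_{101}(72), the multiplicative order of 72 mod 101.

ord(72) | φ(101) = 101 − 1 = 100 = 2^2 · 5^2.
Divisors of 100: 1, 2, 4, 5, 10, 20, 25, 50, 100.
Evaluate successive powers at the divisors of 100:
72^1 ≡ 72
72^2 ≡ 33
72^4 ≡ 79
72^5 ≡ 32
72^10 ≡ 14
72^20 ≡ 95
72^25 ≡ 10
72^50 ≡ 100
72^100 ≡ 1
Hence ord(72) = 100.

100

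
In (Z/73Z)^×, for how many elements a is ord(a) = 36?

φ(73) = 73 − 1 = 72 = 2^3 · 3^2.
In a cyclic group of order 72, there are φ(d) elements of order d for each divisor d of 72, and zero for non-divisors.
36 = 2^2 · 3^2 divides 72, and φ(36) = 12.

12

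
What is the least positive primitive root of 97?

5

φ(97) = 97 − 1 = 96 = 2^5 · 3.
Test candidates g = 2, 3, … against the prime factors q ∈ {2, 3} of φ(97): g is a generator iff g^(96/q) ≢ 1 for every such q.
g = 2: 2^48 ≡ 1 — hits 1, so not a primitive root.
g = 3: 3^48 ≡ 1 — hits 1, so not a primitive root.
g = 4: 4^48 ≡ 1 — hits 1, so not a primitive root.
g = 5: 5^48 ≡ 96; 5^32 ≡ 35 — none is 1, so 5 is a primitive root.
So 5 is the smallest generator of (Z/97Z)^×.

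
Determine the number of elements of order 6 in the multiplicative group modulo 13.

φ(13) = 13 − 1 = 12 = 2^2 · 3.
(Z/13Z)^× is cyclic (|G| = 12); a cyclic group of order m has exactly φ(d) elements of each order d | m, and none otherwise.
6 = 2 · 3 divides 12, and φ(6) = 2.

2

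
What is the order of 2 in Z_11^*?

10

ord(2) | φ(11) = 11 − 1 = 10 = 2 · 5.
Divisors of 10: 1, 2, 5, 10.
Evaluate successive powers at the divisors of 10:
2^1 ≡ 2
2^2 ≡ 4
2^5 ≡ 10
2^10 ≡ 1
Therefore the multiplicative order of 2 modulo 11 is 10.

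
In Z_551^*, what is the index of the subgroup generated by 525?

6

ord(525) | φ(551) = φ(19·29) = (19−1)·(29−1) = 18·28 = 504 = 2^3 · 3^2 · 7.
Divisors of 504: 1, 2, 3, 4, 6, 7, 8, 9, 12, 14, 18, 21, 24, 28, 36, 42, 56, 63, 72, 84, 126, 168, 252, 504.
Check 525^d mod 551 for each divisor in increasing order:
525^1 ≡ 525 (mod 551)
525^2 ≡ 125 (mod 551)
525^3 ≡ 56 (mod 551)
525^4 ≡ 197 (mod 551)
525^6 ≡ 381 (mod 551)
525^7 ≡ 12 (mod 551)
525^8 ≡ 239 (mod 551)
525^9 ≡ 398 (mod 551)
525^12 ≡ 248 (mod 551)
525^14 ≡ 144 (mod 551)
525^18 ≡ 267 (mod 551)
525^21 ≡ 75 (mod 551)
525^24 ≡ 343 (mod 551)
525^28 ≡ 349 (mod 551)
525^36 ≡ 210 (mod 551)
525^42 ≡ 115 (mod 551)
525^56 ≡ 30 (mod 551)
525^63 ≡ 360 (mod 551)
525^72 ≡ 20 (mod 551)
525^84 ≡ 1 (mod 551) ✓
So ord_551(525) = 84, hence |⟨525⟩| = 84.
[(Z/551Z)^× : ⟨525⟩] = 504/84 = 6.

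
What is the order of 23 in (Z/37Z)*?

12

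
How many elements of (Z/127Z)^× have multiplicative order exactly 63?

36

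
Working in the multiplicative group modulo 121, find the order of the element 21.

22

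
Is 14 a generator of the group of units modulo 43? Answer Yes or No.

φ(43) = 43 − 1 = 42 = 2 · 3 · 7.
An element g generates (Z/43Z)^× iff g^(42/q) ≢ 1 (mod 43) for each prime q ∈ {2, 3, 7}.
14^21 ≡ 1 (mod 43)  [q = 2: ≡ 1 ✗]
14^14 ≡ 6 (mod 43)  [q = 3: ≢ 1 ✓]
14^6 ≡ 21 (mod 43)  [q = 7: ≢ 1 ✓]
Since 14^21 ≡ 1, the order of 14 divides 21 < 42, so 14 is not a primitive root.

No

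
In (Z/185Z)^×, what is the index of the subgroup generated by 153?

4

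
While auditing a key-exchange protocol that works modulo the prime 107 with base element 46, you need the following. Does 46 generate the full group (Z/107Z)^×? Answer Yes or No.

Yes

φ(107) = 107 − 1 = 106 = 2 · 53.
It suffices to check that the order of 46 is not a proper divisor of 106: compute 46^(106/q) for q ∈ {2, 53}.
46^53 ≡ 106 (mod 107)  [q = 2: ≢ 1 ✓]
46^2 ≡ 83 (mod 107)  [q = 53: ≢ 1 ✓]
None equal 1, so ord_107(46) = 106: 46 is a primitive root.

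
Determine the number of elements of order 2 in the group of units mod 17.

1

φ(17) = 17 − 1 = 16 = 2^4.
(Z/17Z)^× is cyclic (|G| = 16); a cyclic group of order m has exactly φ(d) elements of each order d | m, and none otherwise.
2 | 16, and φ(2) = 2 − 1 = 1.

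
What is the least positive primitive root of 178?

3

φ(178) = φ(2)·φ(89) = 1·88 = 88 = 2^3 · 11.
Test candidates g = 2, 3, … against the prime factors q ∈ {2, 11} of φ(178): g is a generator iff g^(88/q) ≢ 1 for every such q.
g = 2: gcd(2, 178) = 2 > 1, not a unit — skip.
g = 3: 3^44 ≡ 177; 3^8 ≡ 153 — none is 1, so 3 is a primitive root.
The smallest primitive root modulo 178 is 3.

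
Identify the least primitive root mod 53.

2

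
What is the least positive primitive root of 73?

5

φ(73) = 73 − 1 = 72 = 2^3 · 3^2.
Test candidates g = 2, 3, … against the prime factors q ∈ {2, 3} of φ(73): g is a generator iff g^(72/q) ≢ 1 for every such q.
g = 2: 2^36 ≡ 1 — hits 1, so not a primitive root.
g = 3: 3^36 ≡ 1 — hits 1, so not a primitive root.
g = 4: 4^36 ≡ 1 — hits 1, so not a primitive root.
g = 5: 5^36 ≡ 72; 5^24 ≡ 8 — none is 1, so 5 is a primitive root.
The smallest primitive root modulo 73 is 5.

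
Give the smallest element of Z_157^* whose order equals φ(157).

φ(157) = 157 − 1 = 156 = 2^2 · 3 · 13.
g is a primitive root iff g^(156/q) ≢ 1 (mod 157) for each prime q ∈ {2, 3, 13}.
g = 2: 2^78 ≡ 156; 2^52 ≡ 1 — hits 1, so not a primitive root.
g = 3: 3^78 ≡ 1 — hits 1, so not a primitive root.
g = 4: 4^78 ≡ 1 — hits 1, so not a primitive root.
g = 5: 5^78 ≡ 156; 5^52 ≡ 12; 5^12 ≡ 130 — none is 1, so 5 is a primitive root.
So 5 is the smallest generator of (Z/157Z)^×.

5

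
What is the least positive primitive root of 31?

3

φ(31) = 31 − 1 = 30 = 2 · 3 · 5.
g is a primitive root iff g^(30/q) ≢ 1 (mod 31) for each prime q ∈ {2, 3, 5}.
g = 2: 2^15 ≡ 1 — hits 1, so not a primitive root.
g = 3: 3^15 ≡ 30; 3^10 ≡ 25; 3^6 ≡ 16 — none is 1, so 3 is a primitive root.
The smallest primitive root modulo 31 is 3.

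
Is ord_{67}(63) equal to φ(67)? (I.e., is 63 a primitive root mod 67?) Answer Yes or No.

φ(67) = 67 − 1 = 66 = 2 · 3 · 11.
Test 63^(66/q) mod 67 for each prime factor q of 66:
63^33 ≡ 66 (mod 67)  [q = 2: ≢ 1 ✓]
63^22 ≡ 29 (mod 67)  [q = 3: ≢ 1 ✓]
63^6 ≡ 9 (mod 67)  [q = 11: ≢ 1 ✓]
All checks pass, so 63 has order 66 and is a primitive root modulo 67.

Yes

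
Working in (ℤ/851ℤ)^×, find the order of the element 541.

Since 541 ∈ (Z/851Z)^×, its order divides φ(851) = φ(23·37) = (23−1)·(37−1) = 22·36 = 792 = 2^3 · 3^2 · 11.
Divisors of 792: 1, 2, 3, 4, 6, 8, 9, 11, 12, 18, 22, 24, 33, 36, 44, 66, 72, 88, 99, 132, 198, 264, 396, 792.
Compute 541^d (mod 851) for the divisors d until we hit 1:
541^1 ≡ 541 (mod 851)
541^2 ≡ 788 (mod 851)
541^3 ≡ 808 (mod 851)
541^4 ≡ 565 (mod 851)
541^6 ≡ 147 (mod 851)
541^8 ≡ 100 (mod 851)
541^9 ≡ 487 (mod 851)
541^11 ≡ 806 (mod 851)
541^12 ≡ 334 (mod 851)
541^18 ≡ 591 (mod 851)
541^22 ≡ 323 (mod 851)
541^24 ≡ 75 (mod 851)
541^33 ≡ 783 (mod 851)
541^36 ≡ 371 (mod 851)
541^44 ≡ 507 (mod 851)
541^66 ≡ 369 (mod 851)
541^72 ≡ 630 (mod 851)
541^88 ≡ 47 (mod 851)
541^99 ≡ 438 (mod 851)
541^132 ≡ 1 (mod 851) ✓
The smallest such exponent is 132, so the order of 541 is 132.

132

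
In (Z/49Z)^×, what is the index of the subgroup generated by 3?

1

Since 3 ∈ (Z/49Z)^×, its order divides φ(49) = φ(7^2) = 7·(7−1) = 42 = 2 · 3 · 7.
Divisors of 42: 1, 2, 3, 6, 7, 14, 21, 42.
Check 3^d mod 49 for each divisor in increasing order:
3^1 ≡ 3
3^2 ≡ 9
3^3 ≡ 27
3^6 ≡ 43
3^7 ≡ 31
3^14 ≡ 30
3^21 ≡ 48
3^42 ≡ 1
Thus |⟨3⟩| = ord(3) = 42.
The index is φ(49) / ord(3) = 42 / 42 = 1.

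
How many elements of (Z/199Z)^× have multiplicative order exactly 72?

φ(199) = 199 − 1 = 198 = 2 · 3^2 · 11.
In a cyclic group of order 198, there are φ(d) elements of order d for each divisor d of 198, and zero for non-divisors.
72 does not divide 198, so no element of (Z/199Z)^× has order 72.

0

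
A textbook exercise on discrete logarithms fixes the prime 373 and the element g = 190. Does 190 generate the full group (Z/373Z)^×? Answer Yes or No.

Yes

φ(373) = 373 − 1 = 372 = 2^2 · 3 · 31.
190 is a primitive root mod 373 iff 190^(φ(373)/q) ≢ 1 for every prime q | φ(373), i.e. q ∈ {2, 3, 31}.
190^186 ≡ 372 (mod 373)  [q = 2: ≢ 1 ✓]
190^124 ≡ 88 (mod 373)  [q = 3: ≢ 1 ✓]
190^12 ≡ 342 (mod 373)  [q = 31: ≢ 1 ✓]
Every test exponent gives a nontrivial residue, hence 190 generates the full group.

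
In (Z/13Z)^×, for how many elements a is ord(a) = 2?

1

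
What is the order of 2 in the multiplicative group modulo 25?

20

Since 2 ∈ (Z/25Z)^×, its order divides φ(25) = φ(5^2) = 5·(5−1) = 20 = 2^2 · 5.
Divisors of 20: 1, 2, 4, 5, 10, 20.
Evaluate successive powers at the divisors of 20:
2^1 ≡ 2 (mod 25)
2^2 ≡ 4 (mod 25)
2^4 ≡ 16 (mod 25)
2^5 ≡ 7 (mod 25)
2^10 ≡ 24 (mod 25)
2^20 ≡ 1 (mod 25) ✓
The smallest such exponent is 20, so the order of 2 is 20.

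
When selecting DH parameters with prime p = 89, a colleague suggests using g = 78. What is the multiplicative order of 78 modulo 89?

11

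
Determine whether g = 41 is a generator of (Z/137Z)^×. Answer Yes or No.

No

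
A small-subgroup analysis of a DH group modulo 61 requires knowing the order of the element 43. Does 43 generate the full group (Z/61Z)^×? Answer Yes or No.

Yes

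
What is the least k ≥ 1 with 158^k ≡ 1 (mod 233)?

232

The order of 158 must divide φ(233) = 233 − 1 = 232 = 2^3 · 29.
Divisors of 232: 1, 2, 4, 8, 29, 58, 116, 232.
Test each divisor d:
158^1 ≡ 158 (mod 233)
158^2 ≡ 33 (mod 233)
158^4 ≡ 157 (mod 233)
158^8 ≡ 184 (mod 233)
158^29 ≡ 97 (mod 233)
158^58 ≡ 89 (mod 233)
158^116 ≡ 232 (mod 233)
158^232 ≡ 1 (mod 233) ✓
Hence ord(158) = 232.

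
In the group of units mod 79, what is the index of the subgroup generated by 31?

The order of 31 must divide φ(79) = 79 − 1 = 78 = 2 · 3 · 13.
Divisors of 78: 1, 2, 3, 6, 13, 26, 39, 78.
Test each divisor d:
31^1 ≡ 31 (mod 79)
31^2 ≡ 13 (mod 79)
31^3 ≡ 8 (mod 79)
31^6 ≡ 64 (mod 79)
31^13 ≡ 23 (mod 79)
31^26 ≡ 55 (mod 79)
31^39 ≡ 1 (mod 79) ✓
The order of 31 is 39, so the subgroup it generates has 39 elements.
Index = |(Z/79Z)^×| / |⟨31⟩| = 78 / 39 = 2.

2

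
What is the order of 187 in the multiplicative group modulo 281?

Since 187 ∈ (Z/281Z)^×, its order divides φ(281) = 281 − 1 = 280 = 2^3 · 5 · 7.
Divisors of 280: 1, 2, 4, 5, 7, 8, 10, 14, 20, 28, 35, 40, 56, 70, 140, 280.
Evaluate successive powers at the divisors of 280:
187^1 ≡ 187
187^2 ≡ 125
187^4 ≡ 170
187^5 ≡ 37
187^7 ≡ 129
187^8 ≡ 238
187^10 ≡ 245
187^14 ≡ 62
187^20 ≡ 172
187^28 ≡ 191
187^35 ≡ 192
187^40 ≡ 79
187^56 ≡ 232
187^70 ≡ 53
187^140 ≡ 280
187^280 ≡ 1
Hence ord(187) = 280.

280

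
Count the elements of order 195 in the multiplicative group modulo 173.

0

φ(173) = 173 − 1 = 172 = 2^2 · 43.
Since (Z/173Z)^× is cyclic of order 172, the number of elements of order d is φ(d) when d | 172 and 0 otherwise.
195 does not divide 172, so no element of (Z/173Z)^× has order 195.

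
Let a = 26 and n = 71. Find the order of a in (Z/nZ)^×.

ord(26) | φ(71) = 71 − 1 = 70 = 2 · 5 · 7.
Divisors of 70: 1, 2, 5, 7, 10, 14, 35, 70.
Compute 26^d (mod 71) for the divisors d until we hit 1:
26^1 ≡ 26 (mod 71)
26^2 ≡ 37 (mod 71)
26^5 ≡ 23 (mod 71)
26^7 ≡ 70 (mod 71)
26^10 ≡ 32 (mod 71)
26^14 ≡ 1 (mod 71) ✓
The smallest such exponent is 14, so the order of 26 is 14.

14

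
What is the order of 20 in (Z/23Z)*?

By Lagrange's theorem, ord_23(20) divides φ(23) = 23 − 1 = 22 = 2 · 11.
Divisors of 22: 1, 2, 11, 22.
Test each divisor d:
20^1 ≡ 20 (mod 23)
20^2 ≡ 9 (mod 23)
20^11 ≡ 22 (mod 23)
20^22 ≡ 1 (mod 23) ✓
So ord_23(20) = 22.

22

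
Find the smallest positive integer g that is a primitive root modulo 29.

φ(29) = 29 − 1 = 28 = 2^2 · 7.
Test candidates g = 2, 3, … against the prime factors q ∈ {2, 7} of φ(29): g is a generator iff g^(28/q) ≢ 1 for every such q.
g = 2: 2^14 ≡ 28; 2^4 ≡ 16 — none is 1, so 2 is a primitive root.
Hence the least primitive root of 29 is 2.

2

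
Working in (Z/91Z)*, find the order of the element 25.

6

The order of 25 must divide φ(91) = φ(7·13) = (7−1)·(13−1) = 6·12 = 72 = 2^3 · 3^2.
Divisors of 72: 1, 2, 3, 4, 6, 8, 9, 12, 18, 24, 36, 72.
Check 25^d mod 91 for each divisor in increasing order:
25^1 ≡ 25
25^2 ≡ 79
25^3 ≡ 64
25^4 ≡ 53
25^6 ≡ 1
So ord_91(25) = 6.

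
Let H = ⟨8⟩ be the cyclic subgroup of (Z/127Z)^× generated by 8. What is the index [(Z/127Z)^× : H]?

18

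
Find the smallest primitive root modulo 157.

5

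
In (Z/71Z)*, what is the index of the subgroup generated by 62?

Since 62 ∈ (Z/71Z)^×, its order divides φ(71) = 71 − 1 = 70 = 2 · 5 · 7.
Divisors of 70: 1, 2, 5, 7, 10, 14, 35, 70.
Evaluate successive powers at the divisors of 70:
62^1 ≡ 62 (mod 71)
62^2 ≡ 10 (mod 71)
62^5 ≡ 23 (mod 71)
62^7 ≡ 17 (mod 71)
62^10 ≡ 32 (mod 71)
62^14 ≡ 5 (mod 71)
62^35 ≡ 70 (mod 71)
62^70 ≡ 1 (mod 71) ✓
Thus |⟨62⟩| = ord(62) = 70.
Index = |(Z/71Z)^×| / |⟨62⟩| = 70 / 70 = 1.

1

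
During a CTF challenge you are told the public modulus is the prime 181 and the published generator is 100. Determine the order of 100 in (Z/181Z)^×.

90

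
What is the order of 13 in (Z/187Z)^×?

ord(13) | φ(187) = φ(11·17) = (11−1)·(17−1) = 10·16 = 160 = 2^5 · 5.
Divisors of 160: 1, 2, 4, 5, 8, 10, 16, 20, 32, 40, 80, 160.
Evaluate successive powers at the divisors of 160:
13^1 ≡ 13
13^2 ≡ 169
13^4 ≡ 137
13^5 ≡ 98
13^8 ≡ 69
13^10 ≡ 67
13^16 ≡ 86
13^20 ≡ 1
The smallest such exponent is 20, so the order of 13 is 20.

20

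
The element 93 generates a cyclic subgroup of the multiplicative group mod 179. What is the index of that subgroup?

2

ord(93) | φ(179) = 179 − 1 = 178 = 2 · 89.
Divisors of 178: 1, 2, 89, 178.
Check 93^d mod 179 for each divisor in increasing order:
93^1 ≡ 93 (mod 179)
93^2 ≡ 57 (mod 179)
93^89 ≡ 1 (mod 179) ✓
So ord_179(93) = 89, hence |⟨93⟩| = 89.
Index = |(Z/179Z)^×| / |⟨93⟩| = 178 / 89 = 2.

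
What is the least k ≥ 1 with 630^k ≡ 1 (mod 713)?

165

ord(630) | φ(713) = φ(23·31) = (23−1)·(31−1) = 22·30 = 660 = 2^2 · 3 · 5 · 11.
Divisors of 660: 1, 2, 3, 4, 5, 6, 10, 11, 12, 15, 20, 22, 30, 33, 44, 55, 60, 66, 110, 132, 165, 220, 330, 660.
Test each divisor d:
630^1 ≡ 630
630^2 ≡ 472
630^3 ≡ 39
630^4 ≡ 328
630^5 ≡ 583
630^6 ≡ 95
630^10 ≡ 501
630^11 ≡ 484
630^12 ≡ 469
630^15 ≡ 466
630^20 ≡ 25
630^22 ≡ 392
630^30 ≡ 404
630^33 ≡ 70
630^44 ≡ 369
630^55 ≡ 346
630^60 ≡ 652
630^66 ≡ 622
630^110 ≡ 645
630^132 ≡ 438
630^165 ≡ 1
So ord_713(630) = 165.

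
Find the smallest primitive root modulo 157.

φ(157) = 157 − 1 = 156 = 2^2 · 3 · 13.
g is a primitive root iff g^(156/q) ≢ 1 (mod 157) for each prime q ∈ {2, 3, 13}.
g = 2: 2^78 ≡ 156; 2^52 ≡ 1 — hits 1, so not a primitive root.
g = 3: 3^78 ≡ 1 — hits 1, so not a primitive root.
g = 4: 4^78 ≡ 1 — hits 1, so not a primitive root.
g = 5: 5^78 ≡ 156; 5^52 ≡ 12; 5^12 ≡ 130 — none is 1, so 5 is a primitive root.
The smallest primitive root modulo 157 is 5.

5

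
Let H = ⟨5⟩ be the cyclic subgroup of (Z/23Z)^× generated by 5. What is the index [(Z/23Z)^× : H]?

1

By Lagrange's theorem, ord_23(5) divides φ(23) = 23 − 1 = 22 = 2 · 11.
Divisors of 22: 1, 2, 11, 22.
Check 5^d mod 23 for each divisor in increasing order:
5^1 ≡ 5 (mod 23)
5^2 ≡ 2 (mod 23)
5^11 ≡ 22 (mod 23)
5^22 ≡ 1 (mod 23) ✓
So ord_23(5) = 22, hence |⟨5⟩| = 22.
[(Z/23Z)^× : ⟨5⟩] = 22/22 = 1.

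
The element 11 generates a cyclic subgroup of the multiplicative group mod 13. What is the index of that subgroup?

1

ord(11) | φ(13) = 13 − 1 = 12 = 2^2 · 3.
Divisors of 12: 1, 2, 3, 4, 6, 12.
Test each divisor d:
11^1 ≡ 11 (mod 13)
11^2 ≡ 4 (mod 13)
11^3 ≡ 5 (mod 13)
11^4 ≡ 3 (mod 13)
11^6 ≡ 12 (mod 13)
11^12 ≡ 1 (mod 13) ✓
The order of 11 is 12, so the subgroup it generates has 12 elements.
The index is φ(13) / ord(11) = 12 / 12 = 1.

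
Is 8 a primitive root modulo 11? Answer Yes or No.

φ(11) = 11 − 1 = 10 = 2 · 5.
8 is a primitive root mod 11 iff 8^(φ(11)/q) ≢ 1 for every prime q | φ(11), i.e. q ∈ {2, 5}.
8^5 ≡ 10 (mod 11)  [q = 2: ≢ 1 ✓]
8^2 ≡ 9 (mod 11)  [q = 5: ≢ 1 ✓]
Every test exponent gives a nontrivial residue, hence 8 generates the full group.

Yes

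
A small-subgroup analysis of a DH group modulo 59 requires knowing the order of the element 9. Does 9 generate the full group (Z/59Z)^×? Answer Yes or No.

No

φ(59) = 59 − 1 = 58 = 2 · 29.
9 is a primitive root mod 59 iff 9^(φ(59)/q) ≢ 1 for every prime q | φ(59), i.e. q ∈ {2, 29}.
9^29 ≡ 1 (mod 59)  [q = 2: ≡ 1 ✗]
9^2 ≡ 22 (mod 59)  [q = 29: ≢ 1 ✓]
9^29 ≡ 1 shows ord(9) | 29, strictly less than φ(59); not a primitive root.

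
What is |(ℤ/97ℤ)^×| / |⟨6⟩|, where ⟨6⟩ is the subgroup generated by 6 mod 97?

ord(6) | φ(97) = 97 − 1 = 96 = 2^5 · 3.
Divisors of 96: 1, 2, 3, 4, 6, 8, 12, 16, 24, 32, 48, 96.
Compute 6^d (mod 97) for the divisors d until we hit 1:
6^1 ≡ 6 (mod 97)
6^2 ≡ 36 (mod 97)
6^3 ≡ 22 (mod 97)
6^4 ≡ 35 (mod 97)
6^6 ≡ 96 (mod 97)
6^8 ≡ 61 (mod 97)
6^12 ≡ 1 (mod 97) ✓
The order of 6 is 12, so the subgroup it generates has 12 elements.
Index = |(Z/97Z)^×| / |⟨6⟩| = 96 / 12 = 8.

8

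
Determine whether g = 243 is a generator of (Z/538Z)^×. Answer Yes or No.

Yes

φ(538) = φ(2)·φ(269) = 1·268 = 268 = 2^2 · 67.
243 is a primitive root mod 538 iff 243^(φ(538)/q) ≢ 1 for every prime q | φ(538), i.e. q ∈ {2, 67}.
243^134 ≡ 537 (mod 538)  [q = 2: ≢ 1 ✓]
243^4 ≡ 483 (mod 538)  [q = 67: ≢ 1 ✓]
All checks pass, so 243 has order 268 and is a primitive root modulo 538.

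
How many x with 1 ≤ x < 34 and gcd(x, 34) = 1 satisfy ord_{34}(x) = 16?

φ(34) = φ(2)·φ(17) = 1·16 = 16 = 2^4.
(Z/34Z)^× is cyclic (|G| = 16); a cyclic group of order m has exactly φ(d) elements of each order d | m, and none otherwise.
16 = 2^4 divides 16, and φ(16) = 8.

8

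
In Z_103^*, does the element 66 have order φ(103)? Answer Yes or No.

No

φ(103) = 103 − 1 = 102 = 2 · 3 · 17.
66 is a primitive root mod 103 iff 66^(φ(103)/q) ≢ 1 for every prime q | φ(103), i.e. q ∈ {2, 3, 17}.
66^51 ≡ 1 (mod 103)  [q = 2: ≡ 1 ✗]
66^34 ≡ 1 (mod 103)  [q = 3: ≡ 1 ✗]
66^6 ≡ 14 (mod 103)  [q = 17: ≢ 1 ✓]
The check at q = 2 fails, so 66 generates a proper subgroup.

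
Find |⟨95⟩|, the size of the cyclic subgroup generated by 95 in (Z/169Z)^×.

Since 95 ∈ (Z/169Z)^×, its order divides φ(169) = φ(13^2) = 13·(13−1) = 156 = 2^2 · 3 · 13.
Divisors of 156: 1, 2, 3, 4, 6, 12, 13, 26, 39, 52, 78, 156.
Check 95^d mod 169 for each divisor in increasing order:
95^1 ≡ 95 (mod 169)
95^2 ≡ 68 (mod 169)
95^3 ≡ 38 (mod 169)
95^4 ≡ 61 (mod 169)
95^6 ≡ 92 (mod 169)
95^12 ≡ 14 (mod 169)
95^13 ≡ 147 (mod 169)
95^26 ≡ 146 (mod 169)
95^39 ≡ 168 (mod 169)
95^52 ≡ 22 (mod 169)
95^78 ≡ 1 (mod 169) ✓
Hence ord(95) = 78.

78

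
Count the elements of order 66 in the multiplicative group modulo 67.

20

φ(67) = 67 − 1 = 66 = 2 · 3 · 11.
In a cyclic group of order 66, there are φ(d) elements of order d for each divisor d of 66, and zero for non-divisors.
66 = 2 · 3 · 11 divides 66, and φ(66) = 20.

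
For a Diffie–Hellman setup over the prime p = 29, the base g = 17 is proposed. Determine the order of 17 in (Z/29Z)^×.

The order of 17 must divide φ(29) = 29 − 1 = 28 = 2^2 · 7.
Divisors of 28: 1, 2, 4, 7, 14, 28.
Check 17^d mod 29 for each divisor in increasing order:
17^1 ≡ 17 (mod 29)
17^2 ≡ 28 (mod 29)
17^4 ≡ 1 (mod 29) ✓
So ord_29(17) = 4.

4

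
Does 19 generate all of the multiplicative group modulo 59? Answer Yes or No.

φ(59) = 59 − 1 = 58 = 2 · 29.
Test 19^(58/q) mod 59 for each prime factor q of 58:
19^29 ≡ 1 (mod 59)  [q = 2: ≡ 1 ✗]
19^2 ≡ 7 (mod 59)  [q = 29: ≢ 1 ✓]
19^29 ≡ 1 shows ord(19) | 29, strictly less than φ(59); not a primitive root.

No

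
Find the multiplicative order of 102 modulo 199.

99

By Lagrange's theorem, ord_199(102) divides φ(199) = 199 − 1 = 198 = 2 · 3^2 · 11.
Divisors of 198: 1, 2, 3, 6, 9, 11, 18, 22, 33, 66, 99, 198.
Test each divisor d:
102^1 ≡ 102
102^2 ≡ 56
102^3 ≡ 140
102^6 ≡ 98
102^9 ≡ 188
102^11 ≡ 180
102^18 ≡ 121
102^22 ≡ 162
102^33 ≡ 106
102^66 ≡ 92
102^99 ≡ 1
Hence ord(102) = 99.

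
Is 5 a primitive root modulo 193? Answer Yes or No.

Yes

φ(193) = 193 − 1 = 192 = 2^6 · 3.
An element g generates (Z/193Z)^× iff g^(192/q) ≢ 1 (mod 193) for each prime q ∈ {2, 3}.
5^96 ≡ 192 (mod 193)  [q = 2: ≢ 1 ✓]
5^64 ≡ 84 (mod 193)  [q = 3: ≢ 1 ✓]
Every test exponent gives a nontrivial residue, hence 5 generates the full group.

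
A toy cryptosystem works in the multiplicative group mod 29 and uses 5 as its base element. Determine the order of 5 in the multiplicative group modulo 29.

14

Since 5 ∈ (Z/29Z)^×, its order divides φ(29) = 29 − 1 = 28 = 2^2 · 7.
Divisors of 28: 1, 2, 4, 7, 14, 28.
Evaluate successive powers at the divisors of 28:
5^1 ≡ 5 (mod 29)
5^2 ≡ 25 (mod 29)
5^4 ≡ 16 (mod 29)
5^7 ≡ 28 (mod 29)
5^14 ≡ 1 (mod 29) ✓
Therefore the multiplicative order of 5 modulo 29 is 14.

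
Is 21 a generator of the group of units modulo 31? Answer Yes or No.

Yes

φ(31) = 31 − 1 = 30 = 2 · 3 · 5.
It suffices to check that the order of 21 is not a proper divisor of 30: compute 21^(30/q) for q ∈ {2, 3, 5}.
21^15 ≡ 30 (mod 31)  [q = 2: ≢ 1 ✓]
21^10 ≡ 5 (mod 31)  [q = 3: ≢ 1 ✓]
21^6 ≡ 2 (mod 31)  [q = 5: ≢ 1 ✓]
Every test exponent gives a nontrivial residue, hence 21 generates the full group.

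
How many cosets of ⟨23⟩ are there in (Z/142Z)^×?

Since 23 ∈ (Z/142Z)^×, its order divides φ(142) = φ(2)·φ(71) = 1·70 = 70 = 2 · 5 · 7.
Divisors of 70: 1, 2, 5, 7, 10, 14, 35, 70.
Evaluate successive powers at the divisors of 70:
23^1 ≡ 23
23^2 ≡ 103
23^5 ≡ 51
23^7 ≡ 141
23^10 ≡ 45
23^14 ≡ 1
The order of 23 is 14, so the subgroup it generates has 14 elements.
The index is φ(142) / ord(23) = 70 / 14 = 5.

5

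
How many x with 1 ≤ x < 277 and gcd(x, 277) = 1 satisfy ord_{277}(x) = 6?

2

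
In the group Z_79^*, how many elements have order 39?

24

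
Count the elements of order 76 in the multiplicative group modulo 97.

φ(97) = 97 − 1 = 96 = 2^5 · 3.
In a cyclic group of order 96, there are φ(d) elements of order d for each divisor d of 96, and zero for non-divisors.
Here 96 is not a multiple of 76, so there are no elements of order 76.

0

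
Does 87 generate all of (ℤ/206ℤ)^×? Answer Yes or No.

Yes

φ(206) = φ(2)·φ(103) = 1·102 = 102 = 2 · 3 · 17.
It suffices to check that the order of 87 is not a proper divisor of 102: compute 87^(102/q) for q ∈ {2, 3, 17}.
87^51 ≡ 205 (mod 206)  [q = 2: ≢ 1 ✓]
87^34 ≡ 149 (mod 206)  [q = 3: ≢ 1 ✓]
87^6 ≡ 61 (mod 206)  [q = 17: ≢ 1 ✓]
Every test exponent gives a nontrivial residue, hence 87 generates the full group.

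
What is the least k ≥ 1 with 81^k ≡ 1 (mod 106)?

13

Since 81 ∈ (Z/106Z)^×, its order divides φ(106) = φ(2)·φ(53) = 1·52 = 52 = 2^2 · 13.
Divisors of 52: 1, 2, 4, 13, 26, 52.
Compute 81^d (mod 106) for the divisors d until we hit 1:
81^1 ≡ 81 (mod 106)
81^2 ≡ 95 (mod 106)
81^4 ≡ 15 (mod 106)
81^13 ≡ 1 (mod 106) ✓
The smallest such exponent is 13, so the order of 81 is 13.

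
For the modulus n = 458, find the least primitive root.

7

φ(458) = φ(2)·φ(229) = 1·228 = 228 = 2^2 · 3 · 19.
Test candidates g = 2, 3, … against the prime factors q ∈ {2, 3, 19} of φ(458): g is a generator iff g^(228/q) ≢ 1 for every such q.
g = 2: gcd(2, 458) = 2 > 1, not a unit — skip.
g = 3: 3^114 ≡ 1 — hits 1, so not a primitive root.
g = 4: gcd(4, 458) = 2 > 1, not a unit — skip.
g = 5: 5^114 ≡ 1 — hits 1, so not a primitive root.
g = 6: gcd(6, 458) = 2 > 1, not a unit — skip.
g = 7: 7^114 ≡ 457; 7^76 ≡ 323; 7^12 ≡ 43 — none is 1, so 7 is a primitive root.
The smallest primitive root modulo 458 is 7.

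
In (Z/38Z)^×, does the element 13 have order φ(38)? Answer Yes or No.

Yes

φ(38) = φ(2)·φ(19) = 1·18 = 18 = 2 · 3^2.
An element g generates (Z/38Z)^× iff g^(18/q) ≢ 1 (mod 38) for each prime q ∈ {2, 3}.
13^9 ≡ 37 (mod 38)  [q = 2: ≢ 1 ✓]
13^6 ≡ 11 (mod 38)  [q = 3: ≢ 1 ✓]
All checks pass, so 13 has order 18 and is a primitive root modulo 38.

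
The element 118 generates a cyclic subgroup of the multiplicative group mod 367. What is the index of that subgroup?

Since 118 ∈ (Z/367Z)^×, its order divides φ(367) = 367 − 1 = 366 = 2 · 3 · 61.
Divisors of 366: 1, 2, 3, 6, 61, 122, 183, 366.
Compute 118^d (mod 367) for the divisors d until we hit 1:
118^1 ≡ 118 (mod 367)
118^2 ≡ 345 (mod 367)
118^3 ≡ 340 (mod 367)
118^6 ≡ 362 (mod 367)
118^61 ≡ 83 (mod 367)
118^122 ≡ 283 (mod 367)
118^183 ≡ 1 (mod 367) ✓
Thus |⟨118⟩| = ord(118) = 183.
Index = |(Z/367Z)^×| / |⟨118⟩| = 366 / 183 = 2.

2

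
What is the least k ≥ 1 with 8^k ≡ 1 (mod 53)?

52

The order of 8 must divide φ(53) = 53 − 1 = 52 = 2^2 · 13.
Divisors of 52: 1, 2, 4, 13, 26, 52.
Test each divisor d:
8^1 ≡ 8 (mod 53)
8^2 ≡ 11 (mod 53)
8^4 ≡ 15 (mod 53)
8^13 ≡ 23 (mod 53)
8^26 ≡ 52 (mod 53)
8^52 ≡ 1 (mod 53) ✓
Therefore the multiplicative order of 8 modulo 53 is 52.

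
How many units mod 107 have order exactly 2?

1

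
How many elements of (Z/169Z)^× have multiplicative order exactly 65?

0

φ(169) = φ(13^2) = 13·(13−1) = 156 = 2^2 · 3 · 13.
Since (Z/169Z)^× is cyclic of order 156, the number of elements of order d is φ(d) when d | 156 and 0 otherwise.
Since 65 ∤ 156, the count is 0.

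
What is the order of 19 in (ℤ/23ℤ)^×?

22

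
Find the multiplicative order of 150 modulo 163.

27

By Lagrange's theorem, ord_163(150) divides φ(163) = 163 − 1 = 162 = 2 · 3^4.
Divisors of 162: 1, 2, 3, 6, 9, 18, 27, 54, 81, 162.
Check 150^d mod 163 for each divisor in increasing order:
150^1 ≡ 150 (mod 163)
150^2 ≡ 6 (mod 163)
150^3 ≡ 85 (mod 163)
150^6 ≡ 53 (mod 163)
150^9 ≡ 104 (mod 163)
150^18 ≡ 58 (mod 163)
150^27 ≡ 1 (mod 163) ✓
Therefore the multiplicative order of 150 modulo 163 is 27.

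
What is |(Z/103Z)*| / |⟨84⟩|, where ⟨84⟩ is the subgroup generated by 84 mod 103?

Since 84 ∈ (Z/103Z)^×, its order divides φ(103) = 103 − 1 = 102 = 2 · 3 · 17.
Divisors of 102: 1, 2, 3, 6, 17, 34, 51, 102.
Check 84^d mod 103 for each divisor in increasing order:
84^1 ≡ 84
84^2 ≡ 52
84^3 ≡ 42
84^6 ≡ 13
84^17 ≡ 47
84^34 ≡ 46
84^51 ≡ 102
84^102 ≡ 1
Thus |⟨84⟩| = ord(84) = 102.
[(Z/103Z)^× : ⟨84⟩] = 102/102 = 1.

1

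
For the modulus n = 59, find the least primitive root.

2

φ(59) = 59 − 1 = 58 = 2 · 29.
g is a primitive root iff g^(58/q) ≢ 1 (mod 59) for each prime q ∈ {2, 29}.
g = 2: 2^29 ≡ 58; 2^2 ≡ 4 — none is 1, so 2 is a primitive root.
So 2 is the smallest generator of (Z/59Z)^×.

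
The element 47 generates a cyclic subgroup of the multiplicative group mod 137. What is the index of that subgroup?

The order of 47 must divide φ(137) = 137 − 1 = 136 = 2^3 · 17.
Divisors of 136: 1, 2, 4, 8, 17, 34, 68, 136.
Evaluate successive powers at the divisors of 136:
47^1 ≡ 47
47^2 ≡ 17
47^4 ≡ 15
47^8 ≡ 88
47^17 ≡ 96
47^34 ≡ 37
47^68 ≡ 136
47^136 ≡ 1
So ord_137(47) = 136, hence |⟨47⟩| = 136.
The index is φ(137) / ord(47) = 136 / 136 = 1.

1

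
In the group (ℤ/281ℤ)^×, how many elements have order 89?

0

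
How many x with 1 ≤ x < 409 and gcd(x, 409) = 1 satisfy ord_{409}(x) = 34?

16

φ(409) = 409 − 1 = 408 = 2^3 · 3 · 17.
In a cyclic group of order 408, there are φ(d) elements of order d for each divisor d of 408, and zero for non-divisors.
34 = 2 · 17 divides 408, and φ(34) = 16.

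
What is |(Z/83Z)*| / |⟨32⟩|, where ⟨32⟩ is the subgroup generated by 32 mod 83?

1

ord(32) | φ(83) = 83 − 1 = 82 = 2 · 41.
Divisors of 82: 1, 2, 41, 82.
Test each divisor d:
32^1 ≡ 32 (mod 83)
32^2 ≡ 28 (mod 83)
32^41 ≡ 82 (mod 83)
32^82 ≡ 1 (mod 83) ✓
So ord_83(32) = 82, hence |⟨32⟩| = 82.
Index = |(Z/83Z)^×| / |⟨32⟩| = 82 / 82 = 1.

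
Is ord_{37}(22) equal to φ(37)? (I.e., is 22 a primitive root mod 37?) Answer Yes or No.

Yes

φ(37) = 37 − 1 = 36 = 2^2 · 3^2.
22 is a primitive root mod 37 iff 22^(φ(37)/q) ≢ 1 for every prime q | φ(37), i.e. q ∈ {2, 3}.
22^18 ≡ 36 (mod 37)  [q = 2: ≢ 1 ✓]
22^12 ≡ 26 (mod 37)  [q = 3: ≢ 1 ✓]
Every test exponent gives a nontrivial residue, hence 22 generates the full group.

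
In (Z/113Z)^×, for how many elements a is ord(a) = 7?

6

φ(113) = 113 − 1 = 112 = 2^4 · 7.
Since (Z/113Z)^× is cyclic of order 112, the number of elements of order d is φ(d) when d | 112 and 0 otherwise.
7 | 112, and φ(7) = 7 − 1 = 6.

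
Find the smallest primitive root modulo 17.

3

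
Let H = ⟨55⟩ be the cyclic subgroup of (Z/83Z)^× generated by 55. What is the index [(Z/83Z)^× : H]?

1

By Lagrange's theorem, ord_83(55) divides φ(83) = 83 − 1 = 82 = 2 · 41.
Divisors of 82: 1, 2, 41, 82.
Compute 55^d (mod 83) for the divisors d until we hit 1:
55^1 ≡ 55 (mod 83)
55^2 ≡ 37 (mod 83)
55^41 ≡ 82 (mod 83)
55^82 ≡ 1 (mod 83) ✓
So ord_83(55) = 82, hence |⟨55⟩| = 82.
[(Z/83Z)^× : ⟨55⟩] = 82/82 = 1.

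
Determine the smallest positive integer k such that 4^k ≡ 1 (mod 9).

The order of 4 must divide φ(9) = φ(3^2) = 3·(3−1) = 6 = 2 · 3.
Divisors of 6: 1, 2, 3, 6.
Check 4^d mod 9 for each divisor in increasing order:
4^1 ≡ 4 (mod 9)
4^2 ≡ 7 (mod 9)
4^3 ≡ 1 (mod 9) ✓
Hence ord(4) = 3.

3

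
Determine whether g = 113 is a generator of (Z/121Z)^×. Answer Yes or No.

φ(121) = φ(11^2) = 11·(11−1) = 110 = 2 · 5 · 11.
Test 113^(110/q) mod 121 for each prime factor q of 110:
113^55 ≡ 1 (mod 121)  [q = 2: ≡ 1 ✗]
113^22 ≡ 9 (mod 121)  [q = 5: ≢ 1 ✓]
113^10 ≡ 45 (mod 121)  [q = 11: ≢ 1 ✓]
113^55 ≡ 1 shows ord(113) | 55, strictly less than φ(121); not a primitive root.

No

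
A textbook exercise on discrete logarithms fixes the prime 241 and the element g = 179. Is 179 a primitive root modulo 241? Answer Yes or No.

φ(241) = 241 − 1 = 240 = 2^4 · 3 · 5.
It suffices to check that the order of 179 is not a proper divisor of 240: compute 179^(240/q) for q ∈ {2, 3, 5}.
179^120 ≡ 240 (mod 241)  [q = 2: ≢ 1 ✓]
179^80 ≡ 225 (mod 241)  [q = 3: ≢ 1 ✓]
179^48 ≡ 91 (mod 241)  [q = 5: ≢ 1 ✓]
All checks pass, so 179 has order 240 and is a primitive root modulo 241.

Yes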